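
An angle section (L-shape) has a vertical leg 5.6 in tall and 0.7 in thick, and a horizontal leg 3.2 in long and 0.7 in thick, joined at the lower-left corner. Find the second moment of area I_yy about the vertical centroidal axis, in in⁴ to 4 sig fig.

Decompose the section into non-overlapping parts with the origin at the bottom-left of its bounding rectangle.
Vertical leg: 0.7 × 5.6, A = 3.92 in², x = 0.35 in, Ī = 0.160067 in⁴.
Horizontal leg (remainder): 2.5 × 0.7, A = 1.75 in², x = 1.95 in, Ī = 0.911458 in⁴.
Centroid: x̄ = ΣA·x / ΣA = 0.843827 in.
Transfer each piece to the vertical centroidal axis using Ī + A·d² with d = x − 0.843827:
  vertical leg: d = -0.493827 in → contributes +1.11602 in⁴
  horizontal leg (remainder): d = 1.10617 in → contributes +3.05279 in⁴
Total I = 4.16881 in⁴.

I_yy ≈ 4.169 in⁴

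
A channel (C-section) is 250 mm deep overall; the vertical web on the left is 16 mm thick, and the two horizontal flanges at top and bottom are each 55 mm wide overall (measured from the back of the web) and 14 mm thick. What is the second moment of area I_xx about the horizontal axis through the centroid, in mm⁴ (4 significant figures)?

I_xx ≈ 3.606 × 10⁷ mm⁴

Split into non-overlapping primitives; take the origin at the lower-left of the bounding box.
Web: 16 × 250, A = 4 000 mm², y = 125 mm, Ī = 20 833 333 mm⁴.
Top flange (beyond web): 39 × 14, A = 546 mm², y = 243 mm, Ī = 8 918 mm⁴.
Bottom flange (beyond web): 39 × 14, A = 546 mm², y = 7 mm, Ī = 8 918 mm⁴.
By symmetry the centroid is at mid-height, ȳ = 125 mm.
Transfer each piece to the horizontal axis through the centroid using Ī + A·d² with d = y − 125:
  web: d = 0 mm → contributes +20 833 333 mm⁴
  top flange (beyond web): d = 118 mm → contributes +7 611 422 mm⁴
  bottom flange (beyond web): d = -118 mm → contributes +7 611 422 mm⁴
Total I = 36 056 177 mm⁴.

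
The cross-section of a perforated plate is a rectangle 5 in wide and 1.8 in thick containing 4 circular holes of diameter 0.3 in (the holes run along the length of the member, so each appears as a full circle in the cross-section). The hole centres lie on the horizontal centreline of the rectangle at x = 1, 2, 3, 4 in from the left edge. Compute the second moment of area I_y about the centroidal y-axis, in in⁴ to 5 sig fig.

Split into non-overlapping primitives; take the origin at the lower-left of the bounding box.
Plate: 5 × 1.8, A = 9 in², x = 2.5 in, Ī = 18.75 in⁴.
Hole 1 (subtracted): ⌀0.3, A = 0.07068583 in², x = 1 in, Ī = 0.0003976078 in⁴.
Hole 2 (subtracted): ⌀0.3, A = 0.07068583 in², x = 2 in, Ī = 0.0003976078 in⁴.
Hole 3 (subtracted): ⌀0.3, A = 0.07068583 in², x = 3 in, Ī = 0.0003976078 in⁴.
Hole 4 (subtracted): ⌀0.3, A = 0.07068583 in², x = 4 in, Ī = 0.0003976078 in⁴.
By symmetry the centroid is at mid-width, x̄ = 2.5 in.
Transfer each piece to the centroidal y-axis using Ī + A·d² with d = x − 2.5:
  plate: d = 0 in → contributes +18.75 in⁴
  hole 1: d = -1.5 in → contributes −0.1594407 in⁴
  hole 2: d = -0.5 in → contributes −0.01806907 in⁴
  hole 3: d = 0.5 in → contributes −0.01806907 in⁴
  hole 4: d = 1.5 in → contributes −0.1594407 in⁴
Total I = 18.39498 in⁴.

I_y ≈ 18.395 in⁴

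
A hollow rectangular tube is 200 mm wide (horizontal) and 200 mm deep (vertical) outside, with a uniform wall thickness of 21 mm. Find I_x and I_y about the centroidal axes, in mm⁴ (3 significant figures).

I_x ≈ 8.14 × 10⁷ mm⁴, I_y ≈ 8.14 × 10⁷ mm⁴

Treat the section as a set of non-overlapping primitives; coordinates are from the bounding-box lower-left.
Outer rectangle: 200 × 200, A = 40 000 mm², y = 100 mm, Ī = 133 333 333 mm⁴.
Inner void (subtracted): 158 × 158, A = 24 964 mm², y = 100 mm, Ī = 51 933 441 mm⁴.
By symmetry the centroid is at mid-height, ȳ = 100 mm.
All pieces are centred on the centroidal x-axis, so I = ΣĪ (holes subtracted) = 81 399 892 mm⁴.
Repeating about the centroidal y-axis gives I_y = 81 399 892 mm⁴.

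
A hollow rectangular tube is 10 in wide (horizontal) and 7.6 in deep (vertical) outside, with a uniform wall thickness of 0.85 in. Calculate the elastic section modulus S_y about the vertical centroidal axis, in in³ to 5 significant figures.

S_y ≈ 70.441 in³

Decompose the section into non-overlapping parts with the origin at the bottom-left of its bounding rectangle.
Outer rectangle: 10 × 7.6, A = 76 in², x = 5 in, Ī = 633.3333 in⁴.
Inner void (subtracted): 8.3 × 5.9, A = 48.97 in², x = 5 in, Ī = 281.1286 in⁴.
By symmetry the centroid is at mid-width, x̄ = 5 in.
All pieces are centred on the vertical centroidal axis, so I = ΣĪ (holes subtracted) = 352.2047 in⁴.
Extreme fibre distance c = 5 in; S = I/c = 70.44095 in³.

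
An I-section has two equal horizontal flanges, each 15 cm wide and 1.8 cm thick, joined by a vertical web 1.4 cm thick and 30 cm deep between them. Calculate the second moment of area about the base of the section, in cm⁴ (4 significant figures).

I_base ≈ 4.391 × 10⁴ cm⁴

Decompose the section into non-overlapping parts with the origin at the bottom-left of its bounding rectangle.
Bottom flange: 15 × 1.8, A = 27 cm², y = 0.9 cm, Ī = 7.29 cm⁴.
Web: 1.4 × 30, A = 42 cm², y = 16.8 cm, Ī = 3 150 cm⁴.
Top flange: 15 × 1.8, A = 27 cm², y = 32.7 cm, Ī = 7.29 cm⁴.
Transfer each piece to a horizontal axis along the bottom face using Ī + A·d² with d = y − 0:
  bottom flange: d = 0.9 cm → contributes +29.16 cm⁴
  web: d = 16.8 cm → contributes +15004.1 cm⁴
  top flange: d = 32.7 cm → contributes +28878.1 cm⁴
Total I = 43911.4 cm⁴.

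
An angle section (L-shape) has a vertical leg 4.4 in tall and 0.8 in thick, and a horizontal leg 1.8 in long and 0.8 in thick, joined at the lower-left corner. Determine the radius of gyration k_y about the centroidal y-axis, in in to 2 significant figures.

k_y ≈ 0.43 in

Break the section into simple shapes (no overlaps), measuring from the bottom-left corner of the bounding box.
Vertical leg: 0.8 × 4.4, A = 3.52 in², x = 0.4 in, Ī = 0.1877 in⁴.
Horizontal leg (remainder): 1 × 0.8, A = 0.8 in², x = 1.3 in, Ī = 0.06667 in⁴.
Centroid: x̄ = ΣA·x / ΣA = 0.5667 in.
Transfer each piece to the centroidal y-axis using Ī + A·d² with d = x − 0.5667:
  vertical leg: d = -0.1667 in → contributes +0.2855 in⁴
  horizontal leg (remainder): d = 0.7333 in → contributes +0.4969 in⁴
Total I = 0.7824 in⁴.
Radius of gyration: k = √(I/A) = √(0.7824 / 4.32) = 0.4256 in.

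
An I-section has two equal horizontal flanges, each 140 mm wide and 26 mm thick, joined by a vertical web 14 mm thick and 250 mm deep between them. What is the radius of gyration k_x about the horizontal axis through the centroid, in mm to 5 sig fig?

Break the section into simple shapes (no overlaps), measuring from the bottom-left corner of the bounding box.
Bottom flange: 140 × 26, A = 3 640 mm², y = 13 mm, Ī = 205053.3 mm⁴.
Web: 14 × 250, A = 3 500 mm², y = 151 mm, Ī = 18 229 167 mm⁴.
Top flange: 140 × 26, A = 3 640 mm², y = 289 mm, Ī = 205053.3 mm⁴.
By symmetry the centroid is at mid-height, ȳ = 151 mm.
Transfer each piece to the horizontal axis through the centroid using Ī + A·d² with d = y − 151:
  bottom flange: d = -138 mm → contributes +69 525 213 mm⁴
  web: d = 0 mm → contributes +18 229 167 mm⁴
  top flange: d = 138 mm → contributes +69 525 213 mm⁴
Total I = 157 279 593 mm⁴.
Radius of gyration: k = √(I/A) = √(157 279 593 / 10 780) = 120.7888 mm.

k_x ≈ 120.79 mm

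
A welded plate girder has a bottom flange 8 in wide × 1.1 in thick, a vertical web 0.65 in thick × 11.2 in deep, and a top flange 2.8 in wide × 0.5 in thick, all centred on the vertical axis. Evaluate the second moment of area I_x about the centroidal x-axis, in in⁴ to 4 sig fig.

I_x ≈ 337.1 in⁴

Split into non-overlapping primitives; take the origin at the lower-left of the bounding box.
Bottom plate: 8 × 1.1, A = 8.8 in², y = 0.55 in, Ī = 0.887333 in⁴.
Web plate: 0.65 × 11.2, A = 7.28 in², y = 6.7 in, Ī = 76.1003 in⁴.
Top plate: 2.8 × 0.5, A = 1.4 in², y = 12.55 in, Ī = 0.0291667 in⁴.
Centroid: ȳ = ΣA·y / ΣA = 4.07243 in.
Transfer each piece to the centroidal x-axis using Ī + A·d² with d = y − 4.07243:
  bottom plate: d = -3.52243 in → contributes +110.073 in⁴
  web plate: d = 2.62757 in → contributes +126.362 in⁴
  top plate: d = 8.47757 in → contributes +100.646 in⁴
Total I = 337.082 in⁴.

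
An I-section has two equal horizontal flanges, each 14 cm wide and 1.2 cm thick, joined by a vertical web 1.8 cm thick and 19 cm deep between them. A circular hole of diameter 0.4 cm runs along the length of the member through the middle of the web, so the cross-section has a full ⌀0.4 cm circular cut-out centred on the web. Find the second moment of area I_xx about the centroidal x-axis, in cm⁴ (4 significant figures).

I_xx ≈ 4460 cm⁴

Break the section into simple shapes (no overlaps), measuring from the bottom-left corner of the bounding box.
Bottom flange: 14 × 1.2, A = 16.8 cm², y = 0.6 cm, Ī = 2.016 cm⁴.
Web: 1.8 × 19, A = 34.2 cm², y = 10.7 cm, Ī = 1028.85 cm⁴.
Top flange: 14 × 1.2, A = 16.8 cm², y = 20.8 cm, Ī = 2.016 cm⁴.
Hole (subtracted): ⌀0.4, A = 0.125664 cm², y = 10.7 cm, Ī = 0.00125664 cm⁴.
By symmetry the centroid is at mid-height, ȳ = 10.7 cm.
Transfer each piece to the centroidal x-axis using Ī + A·d² with d = y − 10.7:
  bottom flange: d = -10.1 cm → contributes +1715.78 cm⁴
  web: d = 0 cm → contributes +1028.85 cm⁴
  top flange: d = 10.1 cm → contributes +1715.78 cm⁴
  hole: d = 0 cm → contributes −0.00125664 cm⁴
Total I = 4460.42 cm⁴.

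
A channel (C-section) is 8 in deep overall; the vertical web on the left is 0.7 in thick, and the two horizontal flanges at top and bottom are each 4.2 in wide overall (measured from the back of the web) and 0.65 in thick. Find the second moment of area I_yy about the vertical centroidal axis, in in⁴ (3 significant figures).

Split into non-overlapping primitives; take the origin at the lower-left of the bounding box.
Web: 0.7 × 8, A = 5.6 in², x = 0.35 in, Ī = 0.22867 in⁴.
Top flange (beyond web): 3.5 × 0.65, A = 2.275 in², x = 2.45 in, Ī = 2.3224 in⁴.
Bottom flange (beyond web): 3.5 × 0.65, A = 2.275 in², x = 2.45 in, Ī = 2.3224 in⁴.
Centroid: x̄ = ΣA·x / ΣA = 1.2914 in.
Transfer each piece to the vertical centroidal axis using Ī + A·d² with d = x − 1.2914:
  web: d = -0.94138 in → contributes +5.1914 in⁴
  top flange (beyond web): d = 1.1586 in → contributes +5.3764 in⁴
  bottom flange (beyond web): d = 1.1586 in → contributes +5.3764 in⁴
Total I = 15.944 in⁴.

I_yy ≈ 15.9 in⁴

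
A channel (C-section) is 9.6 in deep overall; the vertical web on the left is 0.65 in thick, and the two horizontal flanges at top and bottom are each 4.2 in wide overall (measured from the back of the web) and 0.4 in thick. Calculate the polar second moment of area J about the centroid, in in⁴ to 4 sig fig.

J ≈ 119.9 in⁴

Split into non-overlapping primitives; take the origin at the lower-left of the bounding box.
Web: 0.65 × 9.6, A = 6.24 in², y = 4.8 in, Ī = 47.9232 in⁴.
Top flange (beyond web): 3.55 × 0.4, A = 1.42 in², y = 9.4 in, Ī = 0.0189333 in⁴.
Bottom flange (beyond web): 3.55 × 0.4, A = 1.42 in², y = 0.2 in, Ī = 0.0189333 in⁴.
By symmetry the centroid is at mid-height, ȳ = 4.8 in.
Transfer each piece to the centroidal x-axis using Ī + A·d² with d = y − 4.8:
  web: d = 0 in → contributes +47.9232 in⁴
  top flange (beyond web): d = 4.6 in → contributes +30.0661 in⁴
  bottom flange (beyond web): d = -4.6 in → contributes +30.0661 in⁴
Total I = 108.055 in⁴.
For the y-axis: x̄ = 0.981828 in.
Repeating about the centroidal y-axis gives I_y = 11.8094 in⁴.
Polar second moment: J = I_x + I_y = 119.865 in⁴.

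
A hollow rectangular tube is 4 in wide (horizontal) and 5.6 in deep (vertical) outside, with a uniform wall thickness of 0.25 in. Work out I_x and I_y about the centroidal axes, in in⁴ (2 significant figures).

Treat the section as a set of non-overlapping primitives; coordinates are from the bounding-box lower-left.
Outer rectangle: 4 × 5.6, A = 22.4 in², y = 2.8 in, Ī = 58.54 in⁴.
Inner void (subtracted): 3.5 × 5.1, A = 17.85 in², y = 2.8 in, Ī = 38.69 in⁴.
By symmetry the centroid is at mid-height, ȳ = 2.8 in.
All pieces are centred on the centroidal x-axis, so I = ΣĪ (holes subtracted) = 19.85 in⁴.
Repeating about the centroidal y-axis gives I_y = 11.64 in⁴.

I_x ≈ 20 in⁴, I_y ≈ 12 in⁴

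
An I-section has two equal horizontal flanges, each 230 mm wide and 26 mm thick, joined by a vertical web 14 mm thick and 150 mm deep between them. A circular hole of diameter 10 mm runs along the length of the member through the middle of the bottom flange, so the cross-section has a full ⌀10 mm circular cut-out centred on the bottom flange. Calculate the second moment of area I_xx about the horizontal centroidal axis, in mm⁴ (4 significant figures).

Break the section into simple shapes (no overlaps), measuring from the bottom-left corner of the bounding box.
Bottom flange: 230 × 26, A = 5 980 mm², y = 13 mm, Ī = 336 873 mm⁴.
Web: 14 × 150, A = 2 100 mm², y = 101 mm, Ī = 3 937 500 mm⁴.
Top flange: 230 × 26, A = 5 980 mm², y = 189 mm, Ī = 336 873 mm⁴.
Hole (subtracted): ⌀10, A = 78.5398 mm², y = 13 mm, Ī = 490.874 mm⁴.
Centroid: ȳ = ΣA·y / ΣA = 101.494 mm.
Transfer each piece to the horizontal centroidal axis using Ī + A·d² with d = y − 101.494:
  bottom flange: d = -88.4943 mm → contributes +47 167 731 mm⁴
  web: d = -0.494333 mm → contributes +3 938 013 mm⁴
  top flange: d = 87.5057 mm → contributes +46 127 179 mm⁴
  hole: d = -88.4943 mm → contributes −615 556 mm⁴
Total I = 96 617 367 mm⁴.

I_xx ≈ 9.662 × 10⁷ mm⁴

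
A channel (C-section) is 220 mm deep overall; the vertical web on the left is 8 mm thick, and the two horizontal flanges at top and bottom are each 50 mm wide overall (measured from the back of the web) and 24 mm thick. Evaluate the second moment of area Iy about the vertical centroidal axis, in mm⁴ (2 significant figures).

Iy ≈ 8.9 × 10⁵ mm⁴

Treat the section as a set of non-overlapping primitives; coordinates are from the bounding-box lower-left.
Web: 8 × 220, A = 1 760 mm², x = 4 mm, Ī = 9 387 mm⁴.
Top flange (beyond web): 42 × 24, A = 1 008 mm², x = 29 mm, Ī = 148 176 mm⁴.
Bottom flange (beyond web): 42 × 24, A = 1 008 mm², x = 29 mm, Ī = 148 176 mm⁴.
Centroid: x̄ = ΣA·x / ΣA = 17.35 mm.
Transfer each piece to the vertical centroidal axis using Ī + A·d² with d = x − 17.35:
  web: d = -13.35 mm → contributes +322 939 mm⁴
  top flange (beyond web): d = 11.65 mm → contributes +285 044 mm⁴
  bottom flange (beyond web): d = 11.65 mm → contributes +285 044 mm⁴
Total I = 893 027 mm⁴.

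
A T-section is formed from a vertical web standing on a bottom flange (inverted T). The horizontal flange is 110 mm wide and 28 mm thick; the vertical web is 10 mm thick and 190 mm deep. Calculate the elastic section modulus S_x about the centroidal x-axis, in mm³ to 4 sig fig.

S_x ≈ 1.224 × 10⁵ mm³

Treat the section as a set of non-overlapping primitives; coordinates are from the bounding-box lower-left.
Flange: 110 × 28, A = 3 080 mm², y = 14 mm, Ī = 201 227 mm⁴.
Web: 10 × 190, A = 1 900 mm², y = 123 mm, Ī = 5 715 833 mm⁴.
Centroid: ȳ = ΣA·y / ΣA = 55.5863 mm.
Transfer each piece to the centroidal x-axis using Ī + A·d² with d = y − 55.5863:
  flange: d = -41.5863 mm → contributes +5 527 853 mm⁴
  web: d = 67.4137 mm → contributes +14 350 575 mm⁴
Total I = 19 878 428 mm⁴.
Extreme fibre distance c = 162.414 mm; S = I/c = 122 394 mm³.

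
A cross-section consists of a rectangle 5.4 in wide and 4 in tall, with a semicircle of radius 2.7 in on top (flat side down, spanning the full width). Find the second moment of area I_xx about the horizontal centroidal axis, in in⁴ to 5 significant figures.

Split into non-overlapping primitives; take the origin at the lower-left of the bounding box.
Rectangular body: 5.4 × 4, A = 21.6 in², y = 2 in, Ī = 28.8 in⁴.
Semicircular cap: semicircle r = 2.7, A = 11.45111 in², y = 5.145916 in, Ī = 5.832935 in⁴.
Centroid: ȳ = ΣA·y / ΣA = 3.089955 in.
Transfer each piece to the horizontal centroidal axis using Ī + A·d² with d = y − 3.089955:
  rectangular body: d = -1.089955 in → contributes +54.46083 in⁴
  semicircular cap: d = 2.055961 in → contributes +54.23647 in⁴
Total I = 108.6973 in⁴.

I_xx ≈ 108.70 in⁴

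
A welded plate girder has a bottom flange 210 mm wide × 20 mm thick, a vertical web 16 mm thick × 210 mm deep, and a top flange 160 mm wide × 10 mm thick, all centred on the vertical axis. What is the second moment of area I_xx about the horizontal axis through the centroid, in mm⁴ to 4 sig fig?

I_xx ≈ 7.712 × 10⁷ mm⁴

Decompose the section into non-overlapping parts with the origin at the bottom-left of its bounding rectangle.
Bottom plate: 210 × 20, A = 4 200 mm², y = 10 mm, Ī = 140 000 mm⁴.
Web plate: 16 × 210, A = 3 360 mm², y = 125 mm, Ī = 12 348 000 mm⁴.
Top plate: 160 × 10, A = 1 600 mm², y = 235 mm, Ī = 13333.3 mm⁴.
Centroid: ȳ = ΣA·y / ΣA = 91.4847 mm.
Transfer each piece to the horizontal axis through the centroid using Ī + A·d² with d = y − 91.4847:
  bottom plate: d = -81.4847 mm → contributes +28 026 988 mm⁴
  web plate: d = 33.5153 mm → contributes +16 122 201 mm⁴
  top plate: d = 143.515 mm → contributes +32 967 952 mm⁴
Total I = 77 117 141 mm⁴.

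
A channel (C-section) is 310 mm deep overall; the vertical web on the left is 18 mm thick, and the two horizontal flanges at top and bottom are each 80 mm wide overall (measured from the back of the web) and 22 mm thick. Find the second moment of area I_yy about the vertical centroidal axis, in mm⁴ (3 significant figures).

Split into non-overlapping primitives; take the origin at the lower-left of the bounding box.
Web: 18 × 310, A = 5 580 mm², x = 9 mm, Ī = 150 660 mm⁴.
Top flange (beyond web): 62 × 22, A = 1 364 mm², x = 49 mm, Ī = 436 935 mm⁴.
Bottom flange (beyond web): 62 × 22, A = 1 364 mm², x = 49 mm, Ī = 436 935 mm⁴.
Centroid: x̄ = ΣA·x / ΣA = 22.134 mm.
Transfer each piece to the vertical centroidal axis using Ī + A·d² with d = x − 22.134:
  web: d = -13.134 mm → contributes +1 113 269 mm⁴
  top flange (beyond web): d = 26.866 mm → contributes +1 421 421 mm⁴
  bottom flange (beyond web): d = 26.866 mm → contributes +1 421 421 mm⁴
Total I = 3 956 111 mm⁴.

I_yy ≈ 3.96 × 10⁶ mm⁴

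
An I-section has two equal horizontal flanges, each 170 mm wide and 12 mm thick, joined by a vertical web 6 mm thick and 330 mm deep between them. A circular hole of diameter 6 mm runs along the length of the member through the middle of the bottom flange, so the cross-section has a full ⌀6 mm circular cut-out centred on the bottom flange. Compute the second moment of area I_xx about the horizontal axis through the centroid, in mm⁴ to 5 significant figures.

I_xx ≈ 1.3649 × 10⁸ mm⁴

Decompose the section into non-overlapping parts with the origin at the bottom-left of its bounding rectangle.
Bottom flange: 170 × 12, A = 2 040 mm², y = 6 mm, Ī = 24 480 mm⁴.
Web: 6 × 330, A = 1 980 mm², y = 177 mm, Ī = 17 968 500 mm⁴.
Top flange: 170 × 12, A = 2 040 mm², y = 348 mm, Ī = 24 480 mm⁴.
Hole (subtracted): ⌀6, A = 28.27433 mm², y = 6 mm, Ī = 63.61725 mm⁴.
Centroid: ȳ = ΣA·y / ΣA = 177.8016 mm.
Transfer each piece to the horizontal axis through the centroid using Ī + A·d² with d = y − 177.8016:
  bottom flange: d = -171.8016 mm → contributes +60 236 677 mm⁴
  web: d = -0.8015801 mm → contributes +17 969 772 mm⁴
  top flange: d = 170.1984 mm → contributes +59 118 184 mm⁴
  hole: d = -171.8016 mm → contributes −834602.7 mm⁴
Total I = 136 490 031 mm⁴.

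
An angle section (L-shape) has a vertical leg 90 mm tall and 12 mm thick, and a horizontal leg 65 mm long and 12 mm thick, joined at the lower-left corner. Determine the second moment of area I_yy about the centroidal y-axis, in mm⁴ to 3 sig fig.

Split into non-overlapping primitives; take the origin at the lower-left of the bounding box.
Vertical leg: 12 × 90, A = 1 080 mm², x = 6 mm, Ī = 12 960 mm⁴.
Horizontal leg (remainder): 53 × 12, A = 636 mm², x = 38.5 mm, Ī = 148 877 mm⁴.
Centroid: x̄ = ΣA·x / ΣA = 18.045 mm.
Transfer each piece to the centroidal y-axis using Ī + A·d² with d = x − 18.045:
  vertical leg: d = -12.045 mm → contributes +169 660 mm⁴
  horizontal leg (remainder): d = 20.455 mm → contributes +414 972 mm⁴
Total I = 584 632 mm⁴.

I_yy ≈ 5.85 × 10⁵ mm⁴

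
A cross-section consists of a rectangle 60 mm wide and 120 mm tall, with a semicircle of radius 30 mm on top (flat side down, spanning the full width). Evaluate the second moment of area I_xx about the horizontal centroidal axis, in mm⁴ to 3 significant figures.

I_xx ≈ 1.50 × 10⁷ mm⁴

Decompose the section into non-overlapping parts with the origin at the bottom-left of its bounding rectangle.
Rectangular body: 60 × 120, A = 7 200 mm², y = 60 mm, Ī = 8 640 000 mm⁴.
Semicircular cap: semicircle r = 30, A = 1413.7 mm², y = 132.73 mm, Ī = 88 903 mm⁴.
Centroid: ȳ = ΣA·y / ΣA = 71.937 mm.
Transfer each piece to the horizontal centroidal axis using Ī + A·d² with d = y − 71.937:
  rectangular body: d = -11.937 mm → contributes +9 665 963 mm⁴
  semicircular cap: d = 60.795 mm → contributes +5 314 092 mm⁴
Total I = 14 980 055 mm⁴.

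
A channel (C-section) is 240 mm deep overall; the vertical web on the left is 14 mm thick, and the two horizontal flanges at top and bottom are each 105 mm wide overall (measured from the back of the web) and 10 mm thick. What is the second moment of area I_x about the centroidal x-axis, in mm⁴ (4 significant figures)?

I_x ≈ 4.021 × 10⁷ mm⁴

Split into non-overlapping primitives; take the origin at the lower-left of the bounding box.
Web: 14 × 240, A = 3 360 mm², y = 120 mm, Ī = 16 128 000 mm⁴.
Top flange (beyond web): 91 × 10, A = 910 mm², y = 235 mm, Ī = 7583.33 mm⁴.
Bottom flange (beyond web): 91 × 10, A = 910 mm², y = 5 mm, Ī = 7583.33 mm⁴.
By symmetry the centroid is at mid-height, ȳ = 120 mm.
Transfer each piece to the centroidal x-axis using Ī + A·d² with d = y − 120:
  web: d = 0 mm → contributes +16 128 000 mm⁴
  top flange (beyond web): d = 115 mm → contributes +12 042 333 mm⁴
  bottom flange (beyond web): d = -115 mm → contributes +12 042 333 mm⁴
Total I = 40 212 667 mm⁴.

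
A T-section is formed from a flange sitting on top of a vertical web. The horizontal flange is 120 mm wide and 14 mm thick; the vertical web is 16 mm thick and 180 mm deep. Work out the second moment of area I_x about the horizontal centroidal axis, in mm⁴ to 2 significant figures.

Decompose the section into non-overlapping parts with the origin at the bottom-left of its bounding rectangle.
Flange: 120 × 14, A = 1 680 mm², y = 187 mm, Ī = 27 440 mm⁴.
Web: 16 × 180, A = 2 880 mm², y = 90 mm, Ī = 7 776 000 mm⁴.
Centroid: ȳ = ΣA·y / ΣA = 125.7 mm.
Transfer each piece to the horizontal centroidal axis using Ī + A·d² with d = y − 125.7:
  flange: d = 61.26 mm → contributes +6 332 773 mm⁴
  web: d = -35.74 mm → contributes +11 454 111 mm⁴
Total I = 17 786 884 mm⁴.

I_x ≈ 1.8 × 10⁷ mm⁴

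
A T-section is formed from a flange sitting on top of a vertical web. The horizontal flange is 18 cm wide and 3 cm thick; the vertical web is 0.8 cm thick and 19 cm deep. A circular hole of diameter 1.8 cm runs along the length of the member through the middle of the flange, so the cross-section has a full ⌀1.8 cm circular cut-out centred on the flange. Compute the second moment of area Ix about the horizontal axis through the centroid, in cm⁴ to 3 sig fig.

Ix ≈ 1920 cm⁴

Split into non-overlapping primitives; take the origin at the lower-left of the bounding box.
Flange: 18 × 3, A = 54 cm², y = 20.5 cm, Ī = 40.5 cm⁴.
Web: 0.8 × 19, A = 15.2 cm², y = 9.5 cm, Ī = 457.27 cm⁴.
Hole (subtracted): ⌀1.8, A = 2.5447 cm², y = 20.5 cm, Ī = 0.5153 cm⁴.
Centroid: ȳ = ΣA·y / ΣA = 17.992 cm.
Transfer each piece to the horizontal axis through the centroid using Ī + A·d² with d = y − 17.992:
  flange: d = 2.5084 cm → contributes +380.28 cm⁴
  web: d = -8.4916 cm → contributes +1553.3 cm⁴
  hole: d = 2.5084 cm → contributes −16.527 cm⁴
Total I = 1 917 cm⁴.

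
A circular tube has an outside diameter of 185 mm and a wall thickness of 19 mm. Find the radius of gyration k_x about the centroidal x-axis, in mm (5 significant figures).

Break the section into simple shapes (no overlaps), measuring from the bottom-left corner of the bounding box.
Outer circle: ⌀185, A = 26880.25 mm², y = 92.5 mm, Ī = 57 498 539 mm⁴.
Bore (subtracted): ⌀147, A = 16971.67 mm², y = 92.5 mm, Ī = 22 921 300 mm⁴.
By symmetry the centroid is at mid-height, ȳ = 92.5 mm.
All pieces are centred on the centroidal x-axis, so I = ΣĪ (holes subtracted) = 34 577 240 mm⁴.
Radius of gyration: k = √(I/A) = √(34 577 240 / 9908.583) = 59.07305 mm.

k_x ≈ 59.073 mm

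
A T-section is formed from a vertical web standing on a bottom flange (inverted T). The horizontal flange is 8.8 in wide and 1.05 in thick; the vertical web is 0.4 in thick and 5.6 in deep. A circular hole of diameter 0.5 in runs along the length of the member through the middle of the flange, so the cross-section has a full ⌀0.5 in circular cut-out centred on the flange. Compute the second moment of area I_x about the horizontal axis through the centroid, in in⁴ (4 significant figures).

Decompose the section into non-overlapping parts with the origin at the bottom-left of its bounding rectangle.
Flange: 8.8 × 1.05, A = 9.24 in², y = 0.525 in, Ī = 0.848925 in⁴.
Web: 0.4 × 5.6, A = 2.24 in², y = 3.85 in, Ī = 5.85387 in⁴.
Hole (subtracted): ⌀0.5, A = 0.19635 in², y = 0.525 in, Ī = 0.00306796 in⁴.
Centroid: ȳ = ΣA·y / ΣA = 1.18507 in.
Transfer each piece to the horizontal axis through the centroid using Ī + A·d² with d = y − 1.18507:
  flange: d = -0.66007 in → contributes +4.87472 in⁴
  web: d = 2.66493 in → contributes +21.762 in⁴
  hole: d = -0.66007 in → contributes −0.088616 in⁴
Total I = 26.5481 in⁴.

I_x ≈ 26.55 in⁴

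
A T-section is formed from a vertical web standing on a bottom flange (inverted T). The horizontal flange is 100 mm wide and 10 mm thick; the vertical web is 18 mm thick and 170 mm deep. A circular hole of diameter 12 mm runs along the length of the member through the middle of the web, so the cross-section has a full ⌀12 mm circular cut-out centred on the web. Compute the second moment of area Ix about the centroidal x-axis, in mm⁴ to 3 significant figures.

Decompose the section into non-overlapping parts with the origin at the bottom-left of its bounding rectangle.
Flange: 100 × 10, A = 1 000 mm², y = 5 mm, Ī = 8333.3 mm⁴.
Web: 18 × 170, A = 3 060 mm², y = 95 mm, Ī = 7 369 500 mm⁴.
Hole (subtracted): ⌀12, A = 113.1 mm², y = 95 mm, Ī = 1017.9 mm⁴.
Centroid: ȳ = ΣA·y / ΣA = 72.197 mm.
Transfer each piece to the centroidal x-axis using Ī + A·d² with d = y − 72.197:
  flange: d = -67.197 mm → contributes +4 523 812 mm⁴
  web: d = 22.803 mm → contributes +8 960 586 mm⁴
  hole: d = 22.803 mm → contributes −59 824 mm⁴
Total I = 13 424 573 mm⁴.

Ix ≈ 1.34 × 10⁷ mm⁴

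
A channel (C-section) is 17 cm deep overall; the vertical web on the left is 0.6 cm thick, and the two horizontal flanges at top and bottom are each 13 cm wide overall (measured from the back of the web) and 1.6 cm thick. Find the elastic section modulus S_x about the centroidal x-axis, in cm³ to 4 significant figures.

S_x ≈ 306.7 cm³

Treat the section as a set of non-overlapping primitives; coordinates are from the bounding-box lower-left.
Web: 0.6 × 17, A = 10.2 cm², y = 8.5 cm, Ī = 245.65 cm⁴.
Top flange (beyond web): 12.4 × 1.6, A = 19.84 cm², y = 16.2 cm, Ī = 4.23253 cm⁴.
Bottom flange (beyond web): 12.4 × 1.6, A = 19.84 cm², y = 0.8 cm, Ī = 4.23253 cm⁴.
By symmetry the centroid is at mid-height, ȳ = 8.5 cm.
Transfer each piece to the centroidal x-axis using Ī + A·d² with d = y − 8.5:
  web: d = 0 cm → contributes +245.65 cm⁴
  top flange (beyond web): d = 7.7 cm → contributes +1180.55 cm⁴
  bottom flange (beyond web): d = -7.7 cm → contributes +1180.55 cm⁴
Total I = 2606.74 cm⁴.
Extreme fibre distance c = 8.5 cm; S = I/c = 306.676 cm³.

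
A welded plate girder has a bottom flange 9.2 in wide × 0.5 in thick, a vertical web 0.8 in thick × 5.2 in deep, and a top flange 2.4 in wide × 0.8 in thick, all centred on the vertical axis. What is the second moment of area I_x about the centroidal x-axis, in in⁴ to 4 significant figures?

I_x ≈ 59.16 in⁴

Break the section into simple shapes (no overlaps), measuring from the bottom-left corner of the bounding box.
Bottom plate: 9.2 × 0.5, A = 4.6 in², y = 0.25 in, Ī = 0.0958333 in⁴.
Web plate: 0.8 × 5.2, A = 4.16 in², y = 3.1 in, Ī = 9.37387 in⁴.
Top plate: 2.4 × 0.8, A = 1.92 in², y = 6.1 in, Ī = 0.1024 in⁴.
Centroid: ȳ = ΣA·y / ΣA = 2.4118 in.
Transfer each piece to the centroidal x-axis using Ī + A·d² with d = y − 2.4118:
  bottom plate: d = -2.1618 in → contributes +21.5933 in⁴
  web plate: d = 0.688202 in → contributes +11.3441 in⁴
  top plate: d = 3.6882 in → contributes +26.2198 in⁴
Total I = 59.1573 in⁴.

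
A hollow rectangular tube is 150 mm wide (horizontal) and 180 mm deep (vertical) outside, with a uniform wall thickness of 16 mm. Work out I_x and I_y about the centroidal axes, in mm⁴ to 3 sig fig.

I_x ≈ 4.10 × 10⁷ mm⁴, I_y ≈ 3.04 × 10⁷ mm⁴

Break the section into simple shapes (no overlaps), measuring from the bottom-left corner of the bounding box.
Outer rectangle: 150 × 180, A = 27 000 mm², y = 90 mm, Ī = 72 900 000 mm⁴.
Inner void (subtracted): 118 × 148, A = 17 464 mm², y = 90 mm, Ī = 31 877 621 mm⁴.
By symmetry the centroid is at mid-height, ȳ = 90 mm.
All pieces are centred on the centroidal x-axis, so I = ΣĪ (holes subtracted) = 41 022 379 mm⁴.
Repeating about the centroidal y-axis gives I_y = 30 360 939 mm⁴.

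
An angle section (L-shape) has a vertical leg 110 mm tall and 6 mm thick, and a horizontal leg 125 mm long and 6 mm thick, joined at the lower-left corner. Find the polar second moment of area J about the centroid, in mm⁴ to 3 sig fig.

J ≈ 3.78 × 10⁶ mm⁴

Treat the section as a set of non-overlapping primitives; coordinates are from the bounding-box lower-left.
Vertical leg: 6 × 110, A = 660 mm², y = 55 mm, Ī = 665 500 mm⁴.
Horizontal leg (remainder): 119 × 6, A = 714 mm², y = 3 mm, Ī = 2 142 mm⁴.
Centroid: ȳ = ΣA·y / ΣA = 27.978 mm.
Transfer each piece to the centroidal x-axis using Ī + A·d² with d = y − 27.978:
  vertical leg: d = 27.022 mm → contributes +1 147 418 mm⁴
  horizontal leg (remainder): d = -24.978 mm → contributes +447 613 mm⁴
Total I = 1 595 031 mm⁴.
For the y-axis: x̄ = 35.478 mm.
Repeating about the centroidal y-axis gives I_y = 2 184 284 mm⁴.
Polar second moment: J = I_x + I_y = 3 779 315 mm⁴.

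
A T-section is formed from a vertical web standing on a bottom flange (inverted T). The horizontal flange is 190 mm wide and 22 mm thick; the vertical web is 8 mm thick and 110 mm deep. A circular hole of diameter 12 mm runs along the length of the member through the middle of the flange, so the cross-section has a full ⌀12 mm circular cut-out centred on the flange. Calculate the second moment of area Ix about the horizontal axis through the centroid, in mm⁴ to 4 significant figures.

Ix ≈ 4.206 × 10⁶ mm⁴

Decompose the section into non-overlapping parts with the origin at the bottom-left of its bounding rectangle.
Flange: 190 × 22, A = 4 180 mm², y = 11 mm, Ī = 168 593 mm⁴.
Web: 8 × 110, A = 880 mm², y = 77 mm, Ī = 887 333 mm⁴.
Hole (subtracted): ⌀12, A = 113.097 mm², y = 11 mm, Ī = 1017.88 mm⁴.
Centroid: ȳ = ΣA·y / ΣA = 22.7407 mm.
Transfer each piece to the horizontal axis through the centroid using Ī + A·d² with d = y − 22.7407:
  flange: d = -11.7407 mm → contributes +744 779 mm⁴
  web: d = 54.2593 mm → contributes +3 478 118 mm⁴
  hole: d = -11.7407 mm → contributes −16607.6 mm⁴
Total I = 4 206 290 mm⁴.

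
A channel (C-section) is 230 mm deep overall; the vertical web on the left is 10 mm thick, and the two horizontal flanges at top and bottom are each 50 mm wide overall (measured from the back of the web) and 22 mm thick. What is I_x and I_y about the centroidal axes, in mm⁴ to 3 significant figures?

Treat the section as a set of non-overlapping primitives; coordinates are from the bounding-box lower-left.
Web: 10 × 230, A = 2 300 mm², y = 115 mm, Ī = 10 139 167 mm⁴.
Top flange (beyond web): 40 × 22, A = 880 mm², y = 219 mm, Ī = 35 493 mm⁴.
Bottom flange (beyond web): 40 × 22, A = 880 mm², y = 11 mm, Ī = 35 493 mm⁴.
By symmetry the centroid is at mid-height, ȳ = 115 mm.
Transfer each piece to the centroidal x-axis using Ī + A·d² with d = y − 115:
  web: d = 0 mm → contributes +10 139 167 mm⁴
  top flange (beyond web): d = 104 mm → contributes +9 553 573 mm⁴
  bottom flange (beyond web): d = -104 mm → contributes +9 553 573 mm⁴
Total I = 29 246 313 mm⁴.
For the y-axis: x̄ = 15.837 mm.
Repeating about the centroidal y-axis gives I_y = 876 986 mm⁴.

I_x ≈ 2.92 × 10⁷ mm⁴, I_y ≈ 8.77 × 10⁵ mm⁴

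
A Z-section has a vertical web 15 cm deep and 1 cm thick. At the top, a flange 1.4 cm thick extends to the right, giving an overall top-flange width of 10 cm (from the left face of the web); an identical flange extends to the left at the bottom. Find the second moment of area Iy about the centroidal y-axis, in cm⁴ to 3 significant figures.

Iy ≈ 801 cm⁴

Treat the section as a set of non-overlapping primitives; coordinates are from the bounding-box lower-left.
Web: 1 × 15, A = 15 cm², x = 9.5 cm, Ī = 1.25 cm⁴.
Top flange (beyond web): 9 × 1.4, A = 12.6 cm², x = 14.5 cm, Ī = 85.05 cm⁴.
Bottom flange (beyond web): 9 × 1.4, A = 12.6 cm², x = 4.5 cm, Ī = 85.05 cm⁴.
Centroid: x̄ = ΣA·x / ΣA = 9.5 cm.
Transfer each piece to the centroidal y-axis using Ī + A·d² with d = x − 9.5:
  web: d = 0 cm → contributes +1.25 cm⁴
  top flange (beyond web): d = 5 cm → contributes +400.05 cm⁴
  bottom flange (beyond web): d = -5 cm → contributes +400.05 cm⁴
Total I = 801.35 cm⁴.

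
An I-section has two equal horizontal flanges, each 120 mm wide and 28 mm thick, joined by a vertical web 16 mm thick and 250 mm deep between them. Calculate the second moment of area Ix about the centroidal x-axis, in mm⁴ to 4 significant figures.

Ix ≈ 1.511 × 10⁸ mm⁴

Decompose the section into non-overlapping parts with the origin at the bottom-left of its bounding rectangle.
Bottom flange: 120 × 28, A = 3 360 mm², y = 14 mm, Ī = 219 520 mm⁴.
Web: 16 × 250, A = 4 000 mm², y = 153 mm, Ī = 20 833 333 mm⁴.
Top flange: 120 × 28, A = 3 360 mm², y = 292 mm, Ī = 219 520 mm⁴.
By symmetry the centroid is at mid-height, ȳ = 153 mm.
Transfer each piece to the centroidal x-axis using Ī + A·d² with d = y − 153:
  bottom flange: d = -139 mm → contributes +65 138 080 mm⁴
  web: d = 0 mm → contributes +20 833 333 mm⁴
  top flange: d = 139 mm → contributes +65 138 080 mm⁴
Total I = 151 109 493 mm⁴.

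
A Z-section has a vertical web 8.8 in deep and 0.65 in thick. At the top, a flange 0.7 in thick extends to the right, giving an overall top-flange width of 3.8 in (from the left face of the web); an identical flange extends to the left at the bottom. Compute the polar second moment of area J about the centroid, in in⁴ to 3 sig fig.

J ≈ 129 in⁴

Split into non-overlapping primitives; take the origin at the lower-left of the bounding box.
Web: 0.65 × 8.8, A = 5.72 in², y = 4.4 in, Ī = 36.913 in⁴.
Top flange (beyond web): 3.15 × 0.7, A = 2.205 in², y = 8.45 in, Ī = 0.090038 in⁴.
Bottom flange (beyond web): 3.15 × 0.7, A = 2.205 in², y = 0.35 in, Ī = 0.090038 in⁴.
Centroid: ȳ = ΣA·y / ΣA = 4.4 in.
Transfer each piece to the centroidal x-axis using Ī + A·d² with d = y − 4.4:
  web: d = 0 in → contributes +36.913 in⁴
  top flange (beyond web): d = 4.05 in → contributes +36.258 in⁴
  bottom flange (beyond web): d = -4.05 in → contributes +36.258 in⁴
Total I = 109.43 in⁴.
For the y-axis: x̄ = 3.475 in.
Repeating about the centroidal y-axis gives I_y = 19.768 in⁴.
Polar second moment: J = I_x + I_y = 129.2 in⁴.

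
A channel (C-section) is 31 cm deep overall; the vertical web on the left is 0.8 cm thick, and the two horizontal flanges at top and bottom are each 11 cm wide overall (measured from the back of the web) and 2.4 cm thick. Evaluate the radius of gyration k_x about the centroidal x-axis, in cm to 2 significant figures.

Break the section into simple shapes (no overlaps), measuring from the bottom-left corner of the bounding box.
Web: 0.8 × 31, A = 24.8 cm², y = 15.5 cm, Ī = 1 986 cm⁴.
Top flange (beyond web): 10.2 × 2.4, A = 24.48 cm², y = 29.8 cm, Ī = 11.75 cm⁴.
Bottom flange (beyond web): 10.2 × 2.4, A = 24.48 cm², y = 1.2 cm, Ī = 11.75 cm⁴.
By symmetry the centroid is at mid-height, ȳ = 15.5 cm.
Transfer each piece to the centroidal x-axis using Ī + A·d² with d = y − 15.5:
  web: d = 0 cm → contributes +1 986 cm⁴
  top flange (beyond web): d = 14.3 cm → contributes +5 018 cm⁴
  bottom flange (beyond web): d = -14.3 cm → contributes +5 018 cm⁴
Total I = 12 021 cm⁴.
Radius of gyration: k = √(I/A) = √(12 021 / 73.76) = 12.77 cm.

k_x ≈ 13 cm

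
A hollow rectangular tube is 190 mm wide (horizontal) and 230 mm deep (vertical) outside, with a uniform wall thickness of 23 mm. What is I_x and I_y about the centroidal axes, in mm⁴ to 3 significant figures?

Break the section into simple shapes (no overlaps), measuring from the bottom-left corner of the bounding box.
Outer rectangle: 190 × 230, A = 43 700 mm², y = 115 mm, Ī = 192 644 167 mm⁴.
Inner void (subtracted): 144 × 184, A = 26 496 mm², y = 115 mm, Ī = 74 754 048 mm⁴.
By symmetry the centroid is at mid-height, ȳ = 115 mm.
All pieces are centred on the centroidal x-axis, so I = ΣĪ (holes subtracted) = 117 890 119 mm⁴.
Repeating about the centroidal y-axis gives I_y = 85 679 079 mm⁴.

I_x ≈ 1.18 × 10⁸ mm⁴, I_y ≈ 8.57 × 10⁷ mm⁴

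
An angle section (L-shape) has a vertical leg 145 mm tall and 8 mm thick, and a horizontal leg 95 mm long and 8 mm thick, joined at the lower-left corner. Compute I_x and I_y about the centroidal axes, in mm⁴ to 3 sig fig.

I_x ≈ 4.08 × 10⁶ mm⁴, I_y ≈ 1.43 × 10⁶ mm⁴

Split into non-overlapping primitives; take the origin at the lower-left of the bounding box.
Vertical leg: 8 × 145, A = 1 160 mm², y = 72.5 mm, Ī = 2 032 417 mm⁴.
Horizontal leg (remainder): 87 × 8, A = 696 mm², y = 4 mm, Ī = 3 712 mm⁴.
Centroid: ȳ = ΣA·y / ΣA = 46.813 mm.
Transfer each piece to the centroidal x-axis using Ī + A·d² with d = y − 46.813:
  vertical leg: d = 25.688 mm → contributes +2 797 840 mm⁴
  horizontal leg (remainder): d = -42.813 mm → contributes +1 279 417 mm⁴
Total I = 4 077 257 mm⁴.
For the y-axis: x̄ = 21.813 mm.
Repeating about the centroidal y-axis gives I_y = 1 426 657 mm⁴.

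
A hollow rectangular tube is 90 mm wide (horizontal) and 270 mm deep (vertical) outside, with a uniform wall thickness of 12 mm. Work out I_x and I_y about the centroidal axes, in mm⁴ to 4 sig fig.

Split into non-overlapping primitives; take the origin at the lower-left of the bounding box.
Outer rectangle: 90 × 270, A = 24 300 mm², y = 135 mm, Ī = 147 622 500 mm⁴.
Inner void (subtracted): 66 × 246, A = 16 236 mm², y = 135 mm, Ī = 81 878 148 mm⁴.
By symmetry the centroid is at mid-height, ȳ = 135 mm.
All pieces are centred on the centroidal x-axis, so I = ΣĪ (holes subtracted) = 65 744 352 mm⁴.
Repeating about the centroidal y-axis gives I_y = 10 508 832 mm⁴.

I_x ≈ 6.574 × 10⁷ mm⁴, I_y ≈ 1.051 × 10⁷ mm⁴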